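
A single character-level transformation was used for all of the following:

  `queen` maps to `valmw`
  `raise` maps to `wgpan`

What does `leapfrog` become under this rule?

In queen: q→v is +5, u→a is +6, e→l is +7, e→m is +8 — the shift increases by 1 each position. Letter i (0-indexed) is shifted by i+5, so successive shifts are 5, 6, 7, ….
For leapfrog: l+5=q, e+6=k, a+7=h, p+8=x, f+9=o, r+10=b, o+11=z, g+12=s.

qkhxobzs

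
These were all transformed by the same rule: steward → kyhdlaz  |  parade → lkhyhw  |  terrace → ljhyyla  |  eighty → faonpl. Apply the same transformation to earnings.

znupuyhl

The output letters match the input read backwards, each shifted +7: steward reversed is drawets. Two steps: reverse the string, then apply a Caesar shift of +7.
For earnings: reverse → sgninrae; then shift: s+7=z, g+7=n, n+7=u, i+7=p, n+7=u, r+7=y, a+7=h, e+7=l.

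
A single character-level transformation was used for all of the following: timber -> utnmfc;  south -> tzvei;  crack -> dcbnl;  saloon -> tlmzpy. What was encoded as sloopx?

Shifts by position in timber: pos 0: t→u (+1), pos 1: i→t (+11), pos 2: m→n (+1), pos 3: b→m (+11) — repeating every 2. It's a Vigenère-style cipher with numeric key [1,11]: position i shifts by key[i mod 2].
Reversing it on sloopx: s−1=r, l−11=a, o−1=n, o−11=d, p−1=o, x−11=m.

random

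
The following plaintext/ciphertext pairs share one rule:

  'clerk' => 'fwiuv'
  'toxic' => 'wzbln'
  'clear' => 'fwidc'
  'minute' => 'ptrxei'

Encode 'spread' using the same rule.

Shifts by position in clerk: pos 0: c→f (+3), pos 1: l→w (+11), pos 2: e→i (+4), pos 3: r→u (+3), pos 4: k→v (+11) — repeating every 3. The shifts repeat in a cycle of length 3: positions 0,1,… shift by +3, +11, +4, then the pattern repeats.
Applying it to spread: s+3=v, p+11=a, r+4=v, e+3=h, a+11=l, d+4=h.

vavhlh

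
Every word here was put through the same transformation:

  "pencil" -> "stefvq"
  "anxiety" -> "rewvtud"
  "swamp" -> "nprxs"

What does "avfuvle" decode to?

p(15)→s(18) and e(4)→t(19) fit y≡7x+17 (mod 26); the inverse of 7 mod 26 is 15. Treating letters as 0–25, the rule is x ↦ 7x + 17 (mod 26).
Undoing it on avfuvle: a(0)→15·(0−17)≡5=f; v(21)→15·(21−17)≡8=i; f(5)→15·(5−17)≡2=c; u(20)→15·(20−17)≡19=t; v(21)→15·(21−17)≡8=i; l(11)→15·(11−17)≡14=o; e(4)→15·(4−17)≡13=n (all mod 26).

fiction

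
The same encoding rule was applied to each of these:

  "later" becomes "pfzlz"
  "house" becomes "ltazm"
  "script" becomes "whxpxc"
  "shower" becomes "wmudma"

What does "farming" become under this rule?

In later: l→p is +4, a→f is +5, t→z is +6, e→l is +7 — the shift increases by 1 each position. Each letter shifts forward by (position + 4), i.e. 4, 5, 6, … — the shift grows by one for each successive letter.
Applying it to farming: f+4=j, a+5=f, r+6=x, m+7=t, i+8=q, n+9=w, g+10=q.

jfxtqwq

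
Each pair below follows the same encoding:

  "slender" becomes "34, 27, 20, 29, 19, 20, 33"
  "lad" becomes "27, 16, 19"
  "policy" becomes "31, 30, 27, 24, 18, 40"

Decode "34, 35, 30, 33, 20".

The number is (letter's place in the alphabet, a=1) + 15.
Decoding 34, 35, 30, 33, 20: 34→(34−15)÷1=19=s, 35→(35−15)÷1=20=t, 30→(30−15)÷1=15=o, 33→(33−15)÷1=18=r, 20→(20−15)÷1=5=e.

store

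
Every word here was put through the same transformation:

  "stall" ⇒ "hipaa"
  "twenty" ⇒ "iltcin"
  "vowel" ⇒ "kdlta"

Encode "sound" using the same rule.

It's a constant shift of +15 (ROT15).
On sound: s+15=h, o+15=d, u+15=j, n+15=c, d+15=s.

hdjcs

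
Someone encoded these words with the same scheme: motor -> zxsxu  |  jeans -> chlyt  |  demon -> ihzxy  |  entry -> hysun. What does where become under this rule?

pehuh

Each letter's alphabet position (a=0..z=25) is mapped through 25·x+11 mod 26 — an affine cipher.
For where: w(22)→25·22+11≡15=p; h(7)→25·7+11≡4=e; e(4)→25·4+11≡7=h; r(17)→25·17+11≡20=u; e(4)→25·4+11≡7=h (all mod 26).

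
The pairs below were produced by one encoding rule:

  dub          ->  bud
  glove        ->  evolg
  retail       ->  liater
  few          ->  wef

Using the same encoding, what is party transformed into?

The output letters match the input read backwards: dub reversed is bud. It's just the letters in reverse order.
For party: reverse → ytrap.

ytrap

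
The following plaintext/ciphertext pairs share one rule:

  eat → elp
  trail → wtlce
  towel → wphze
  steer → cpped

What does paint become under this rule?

The output letters match the input read backwards, each shifted +11: eat reversed is tae. Read the word backwards and shift each letter +11.
On paint: reverse → tniap; then shift: t+11=e, n+11=y, i+11=t, a+11=l, p+11=a.

eytla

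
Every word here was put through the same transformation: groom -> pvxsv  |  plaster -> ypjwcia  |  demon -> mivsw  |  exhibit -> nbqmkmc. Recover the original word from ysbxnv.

poster

Shifts by position in groom: pos 0: g→p (+9), pos 1: r→v (+4), pos 2: o→x (+9), pos 3: o→s (+4) — repeating every 2. A repeating key of period 2 is used — shifts +9, +4 over and over.
Decoding ysbxnv: y−9=p, s−4=o, b−9=s, x−4=t, n−9=e, v−4=r.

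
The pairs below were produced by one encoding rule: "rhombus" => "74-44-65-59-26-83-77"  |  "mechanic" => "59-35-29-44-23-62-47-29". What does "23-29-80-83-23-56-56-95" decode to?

actually

Each letter becomes 3×(its alphabet position, a=1..z=26) + 20.
Reversing it on 23-29-80-83-23-56-56-95: 23→(23−20)÷3=1=a, 29→(29−20)÷3=3=c, 80→(80−20)÷3=20=t, 83→(83−20)÷3=21=u, 23→(23−20)÷3=1=a, 56→(56−20)÷3=12=l, 56→(56−20)÷3=12=l, 95→(95−20)÷3=25=y.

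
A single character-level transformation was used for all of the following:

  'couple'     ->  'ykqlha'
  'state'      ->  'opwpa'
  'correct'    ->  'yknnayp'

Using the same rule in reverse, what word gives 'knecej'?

origin

Compare letters: c→y is +22, o→k is +22, u→q is +22 — a constant shift. This is a Caesar cipher with shift 22.
Undoing it on knecej: k−22=o, n−22=r, e−22=i, c−22=g, e−22=i, j−22=n.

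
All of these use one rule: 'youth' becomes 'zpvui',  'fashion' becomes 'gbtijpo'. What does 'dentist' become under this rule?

efoujtu

Compare letters: y→z is +1, o→p is +1, u→v is +1 — a constant shift. It's a constant shift of +1 (ROT1).
For dentist: d+1=e, e+1=f, n+1=o, t+1=u, i+1=j, s+1=t, t+1=u.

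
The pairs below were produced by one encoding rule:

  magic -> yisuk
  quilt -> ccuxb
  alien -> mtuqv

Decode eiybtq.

sample

Shifts by position in magic: pos 0: m→y (+12), pos 1: a→i (+8), pos 2: g→s (+12), pos 3: i→u (+12), pos 4: c→k (+8) — repeating every 3. The shifts repeat in a cycle of length 3: positions 0,1,… shift by +12, +8, +12, then the pattern repeats.
Undoing it on eiybtq: e−12=s, i−8=a, y−12=m, b−12=p, t−8=l, q−12=e.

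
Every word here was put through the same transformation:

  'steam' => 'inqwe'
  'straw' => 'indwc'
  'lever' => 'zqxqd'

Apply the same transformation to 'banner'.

bwjjqd

s(18)→i(8) and t(19)→n(13) fit y≡5x+22 (mod 26); the inverse of 5 mod 26 is 21. Treating letters as 0–25, the rule is x ↦ 5x + 22 (mod 26).
For banner: b(1)→5·1+22≡1=b; a(0)→5·0+22≡22=w; n(13)→5·13+22≡9=j; n(13)→5·13+22≡9=j; e(4)→5·4+22≡16=q; r(17)→5·17+22≡3=d (all mod 26).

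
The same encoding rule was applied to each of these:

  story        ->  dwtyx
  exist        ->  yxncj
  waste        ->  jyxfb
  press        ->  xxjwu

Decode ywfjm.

The output letters match the input read backwards, each shifted +5: story reversed is yrots. The word is reversed, then every letter is shifted forward by 5.
Decoding ywfjm: shift back: y−5=t, w−5=r, f−5=a, j−5=e, m−5=h → traeh; then reverse → heart.

heart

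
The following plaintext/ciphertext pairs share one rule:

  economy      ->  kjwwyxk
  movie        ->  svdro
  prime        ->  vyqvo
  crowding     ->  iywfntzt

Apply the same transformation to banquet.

hhvzepf

Each letter shifts forward by (position + 6), i.e. 6, 7, 8, … — the shift grows by one for each successive letter.
For banquet: b+6=h, a+7=h, n+8=v, q+9=z, u+10=e, e+11=p, t+12=f.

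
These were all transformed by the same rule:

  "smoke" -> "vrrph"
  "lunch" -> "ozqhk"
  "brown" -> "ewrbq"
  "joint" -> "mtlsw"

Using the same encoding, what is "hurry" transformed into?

kzuwb

Shifts by position in smoke: pos 0: s→v (+3), pos 1: m→r (+5), pos 2: o→r (+3), pos 3: k→p (+5) — repeating every 2. It's a Vigenère-style cipher with numeric key [3,5]: position i shifts by key[i mod 2].
For hurry: h+3=k, u+5=z, r+3=u, r+5=w, y+3=b.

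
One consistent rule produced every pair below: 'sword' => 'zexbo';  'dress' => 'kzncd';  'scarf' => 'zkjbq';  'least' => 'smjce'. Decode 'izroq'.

brief

In sword: s→z is +7, w→e is +8, o→x is +9, r→b is +10 — the shift increases by 1 each position. Each letter shifts forward by (position + 7), i.e. 7, 8, 9, … — the shift grows by one for each successive letter.
Reversing it on izroq: i−7=b, z−8=r, r−9=i, o−10=e, q−11=f.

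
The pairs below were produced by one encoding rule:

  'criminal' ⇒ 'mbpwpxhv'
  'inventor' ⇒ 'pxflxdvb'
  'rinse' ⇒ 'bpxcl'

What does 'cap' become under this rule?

mhz

Vowels shift forward by 7 and consonants shift forward by 10.
On cap: c(cons)+10=m, a(vowel)+7=h, p(cons)+10=z.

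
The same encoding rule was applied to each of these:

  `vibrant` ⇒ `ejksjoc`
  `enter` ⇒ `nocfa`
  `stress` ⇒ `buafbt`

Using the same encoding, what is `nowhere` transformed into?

wpfinsn

It's a Vigenère-style cipher with numeric key [9,1]: position i shifts by key[i mod 2].
Applying it to nowhere: n+9=w, o+1=p, w+9=f, h+1=i, e+9=n, r+1=s, e+9=n.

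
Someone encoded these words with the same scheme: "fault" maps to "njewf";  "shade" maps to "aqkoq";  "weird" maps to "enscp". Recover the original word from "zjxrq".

range

Letter i (0-indexed) is shifted by i+8, so successive shifts are 8, 9, 10, ….
Undoing it on zjxrq: z−8=r, j−9=a, x−10=n, r−11=g, q−12=e.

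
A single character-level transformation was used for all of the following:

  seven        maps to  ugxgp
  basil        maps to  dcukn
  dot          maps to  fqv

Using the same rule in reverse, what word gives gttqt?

Compare letters: s→u is +2, e→g is +2, v→x is +2 — a constant shift. Every letter moves 2 places later in the alphabet, wrapping around z→a.
Undoing it on gttqt: g−2=e, t−2=r, t−2=r, q−2=o, t−2=r.

error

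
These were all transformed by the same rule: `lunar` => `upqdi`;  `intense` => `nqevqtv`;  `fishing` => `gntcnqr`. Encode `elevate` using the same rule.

l(11)→u(20) and u(20)→p(15) fit y≡11x+3 (mod 26); the inverse of 11 mod 26 is 19. This is an affine cipher: with a=0,…,z=25, each position x becomes (11x+3) mod 26.
Applying it to elevate: e(4)→11·4+3≡21=v; l(11)→11·11+3≡20=u; e(4)→11·4+3≡21=v; v(21)→11·21+3≡0=a; a(0)→11·0+3≡3=d; t(19)→11·19+3≡4=e; e(4)→11·4+3≡21=v (all mod 26).

vuvadev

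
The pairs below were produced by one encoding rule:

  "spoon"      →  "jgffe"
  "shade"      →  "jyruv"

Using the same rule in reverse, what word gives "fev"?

one

Compare letters: s→j is +17, p→g is +17, o→f is +17 — a constant shift. This is a Caesar cipher with shift 17.
Decoding fev: f−17=o, e−17=n, v−17=e.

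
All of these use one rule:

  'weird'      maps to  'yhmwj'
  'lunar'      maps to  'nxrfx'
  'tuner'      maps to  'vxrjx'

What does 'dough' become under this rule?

Letter i (0-indexed) is shifted by i+2, so successive shifts are 2, 3, 4, ….
For dough: d+2=f, o+3=r, u+4=y, g+5=l, h+6=n.

fryln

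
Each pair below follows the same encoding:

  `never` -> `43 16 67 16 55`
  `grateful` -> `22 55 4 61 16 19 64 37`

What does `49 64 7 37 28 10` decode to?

n(#14)→43 and e(#5)→16: differences scale by 3, so n = 3·pos + 1. With a=1..z=26, the number is 3·pos + 1.
Decoding 49 64 7 37 28 10: 49→(49−1)÷3=16=p, 64→(64−1)÷3=21=u, 7→(7−1)÷3=2=b, 37→(37−1)÷3=12=l, 28→(28−1)÷3=9=i, 10→(10−1)÷3=3=c.

public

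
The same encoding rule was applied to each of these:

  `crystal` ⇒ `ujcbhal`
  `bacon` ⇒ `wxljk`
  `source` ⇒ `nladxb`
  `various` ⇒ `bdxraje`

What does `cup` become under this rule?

ydl

Two steps: reverse the string, then apply a Caesar shift of +9.
For cup: reverse → puc; then shift: p+9=y, u+9=d, c+9=l.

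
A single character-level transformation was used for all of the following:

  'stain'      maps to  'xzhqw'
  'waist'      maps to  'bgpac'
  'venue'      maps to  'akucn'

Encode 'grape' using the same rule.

In stain: s→x is +5, t→z is +6, a→h is +7, i→q is +8 — the shift increases by 1 each position. Letter i (0-indexed) is shifted by i+5, so successive shifts are 5, 6, 7, ….
For grape: g+5=l, r+6=x, a+7=h, p+8=x, e+9=n.

lxhxn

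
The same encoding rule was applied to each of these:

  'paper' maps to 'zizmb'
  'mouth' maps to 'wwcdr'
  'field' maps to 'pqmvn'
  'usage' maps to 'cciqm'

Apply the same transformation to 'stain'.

cdiqx

The shift depends on letter class: consonant p→z is +10, but vowel a→i is +8. The rule splits by letter class: vowels +8, consonants +10.
For stain: s(cons)+10=c, t(cons)+10=d, a(vowel)+8=i, i(vowel)+8=q, n(cons)+10=x.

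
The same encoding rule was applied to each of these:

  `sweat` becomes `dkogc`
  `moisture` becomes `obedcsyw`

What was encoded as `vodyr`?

hotel

The output letters match the input read backwards, each shifted +10: sweat reversed is taews. Read the word backwards and shift each letter +10.
Reversing it on vodyr: shift back: v−10=l, o−10=e, d−10=t, y−10=o, r−10=h → letoh; then reverse → hotel.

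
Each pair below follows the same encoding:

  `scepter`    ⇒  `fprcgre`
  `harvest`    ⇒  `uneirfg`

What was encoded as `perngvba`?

Every letter moves 13 places later in the alphabet, wrapping around z→a.
Reversing it on perngvba: p−13=c, e−13=r, r−13=e, n−13=a, g−13=t, v−13=i, b−13=o, a−13=n.

creation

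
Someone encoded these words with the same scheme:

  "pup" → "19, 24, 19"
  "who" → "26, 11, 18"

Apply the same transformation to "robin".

21, 18, 5, 12, 17

p is letter #16 and maps to 19: an offset of 3. Each letter is replaced by its alphabet position (a=1..z=26) + 3.
For robin: r=18→21, o=15→18, b=2→5, i=9→12, n=14→17.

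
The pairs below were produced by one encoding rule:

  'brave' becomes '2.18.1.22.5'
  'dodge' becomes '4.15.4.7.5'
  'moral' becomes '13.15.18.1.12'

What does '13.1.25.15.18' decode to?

Letters become their 1-indexed alphabet positions: a=1 … z=26.
Reversing it on 13.1.25.15.18: 13=m, 1=a, 25=y, 15=o, 18=r.

mayor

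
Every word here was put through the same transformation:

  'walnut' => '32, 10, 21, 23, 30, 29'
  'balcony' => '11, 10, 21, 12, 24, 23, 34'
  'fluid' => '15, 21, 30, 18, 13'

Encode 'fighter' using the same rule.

Each letter is replaced by its alphabet position (a=1..z=26) + 9.
For fighter: f=6→15, i=9→18, g=7→16, h=8→17, t=20→29, e=5→14, r=18→27.

15, 18, 16, 17, 29, 14, 27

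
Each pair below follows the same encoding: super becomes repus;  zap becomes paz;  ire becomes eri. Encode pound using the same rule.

dnuop

It's just the letters in reverse order.
For pound: reverse → dnuop.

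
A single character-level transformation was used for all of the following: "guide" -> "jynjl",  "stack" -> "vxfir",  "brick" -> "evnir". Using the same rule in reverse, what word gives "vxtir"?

In guide: g→j is +3, u→y is +4, i→n is +5, d→j is +6 — the shift increases by 1 each position. Letter i (0-indexed) is shifted by i+3, so successive shifts are 3, 4, 5, ….
Undoing it on vxtir: v−3=s, x−4=t, t−5=o, i−6=c, r−7=k.

stock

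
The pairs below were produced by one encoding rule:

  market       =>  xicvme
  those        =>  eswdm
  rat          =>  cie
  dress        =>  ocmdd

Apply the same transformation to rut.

cce

The shift depends on letter class: consonant m→x is +11, but vowel a→i is +8. The rule splits by letter class: vowels +8, consonants +11.
For rut: r(cons)+11=c, u(vowel)+8=c, t(cons)+11=e.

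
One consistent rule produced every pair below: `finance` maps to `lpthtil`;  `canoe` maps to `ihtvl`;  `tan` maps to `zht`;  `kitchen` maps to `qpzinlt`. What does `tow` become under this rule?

zvc

Vowels shift forward by 7 and consonants shift forward by 6.
On tow: t(cons)+6=z, o(vowel)+7=v, w(cons)+6=c.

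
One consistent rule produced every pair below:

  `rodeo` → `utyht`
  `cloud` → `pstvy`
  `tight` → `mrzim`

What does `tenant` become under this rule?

r(17)→u(20) and o(14)→t(19) fit y≡9x+23 (mod 26); the inverse of 9 mod 26 is 3. Each letter's alphabet position (a=0..z=25) is mapped through 9·x+23 mod 26 — an affine cipher.
On tenant: t(19)→9·19+23≡12=m; e(4)→9·4+23≡7=h; n(13)→9·13+23≡10=k; a(0)→9·0+23≡23=x; n(13)→9·13+23≡10=k; t(19)→9·19+23≡12=m (all mod 26).

mhkxkm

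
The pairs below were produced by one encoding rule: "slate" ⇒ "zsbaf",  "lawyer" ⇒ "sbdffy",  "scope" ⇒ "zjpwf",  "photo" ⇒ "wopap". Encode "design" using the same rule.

kfzjnu

The shift depends on letter class: consonant s→z is +7, but vowel a→b is +1. The rule splits by letter class: vowels +1, consonants +7.
Applying it to design: d(cons)+7=k, e(vowel)+1=f, s(cons)+7=z, i(vowel)+1=j, g(cons)+7=n, n(cons)+7=u.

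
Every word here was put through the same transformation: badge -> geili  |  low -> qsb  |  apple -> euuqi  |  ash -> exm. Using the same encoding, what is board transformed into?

The shift depends on letter class: consonant b→g is +5, but vowel a→e is +4. Two shifts are in play — +4 for a/e/i/o/u, +5 for every other letter.
On board: b(cons)+5=g, o(vowel)+4=s, a(vowel)+4=e, r(cons)+5=w, d(cons)+5=i.

gsewi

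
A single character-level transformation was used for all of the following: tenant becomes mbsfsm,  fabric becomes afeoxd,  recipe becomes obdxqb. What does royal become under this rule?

orhfu

t(19)→m(12) and e(4)→b(1) fit y≡25x+5 (mod 26); the inverse of 25 mod 26 is 25. This is an affine cipher: with a=0,…,z=25, each position x becomes (25x+5) mod 26.
For royal: r(17)→25·17+5≡14=o; o(14)→25·14+5≡17=r; y(24)→25·24+5≡7=h; a(0)→25·0+5≡5=f; l(11)→25·11+5≡20=u (all mod 26).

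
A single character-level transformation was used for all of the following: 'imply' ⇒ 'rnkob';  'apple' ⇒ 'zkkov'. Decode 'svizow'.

herald

Each pair mirrors across the alphabet (i↔r, m↔n, p↔k): positions sum to 25. Letters are reflected about the middle of the alphabet (position → 25−position): Atbash.
Undoing it on svizow: s↔h, v↔e, i↔r, z↔a, o↔l, w↔d.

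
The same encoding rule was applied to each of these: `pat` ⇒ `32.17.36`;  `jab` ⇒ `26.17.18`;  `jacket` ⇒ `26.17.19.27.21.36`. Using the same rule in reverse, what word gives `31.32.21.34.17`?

The number is (letter's place in the alphabet, a=1) + 16.
Undoing it on 31.32.21.34.17: 31→(31−16)÷1=15=o, 32→(32−16)÷1=16=p, 21→(21−16)÷1=5=e, 34→(34−16)÷1=18=r, 17→(17−16)÷1=1=a.

opera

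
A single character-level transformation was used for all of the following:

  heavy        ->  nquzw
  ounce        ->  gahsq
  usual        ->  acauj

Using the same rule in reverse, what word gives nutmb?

habit

h(7)→n(13) and e(4)→q(16) fit y≡25x+20 (mod 26); the inverse of 25 mod 26 is 25. Each letter's alphabet position (a=0..z=25) is mapped through 25·x+20 mod 26 — an affine cipher.
Undoing it on nutmb: n(13)→25·(13−20)≡7=h; u(20)→25·(20−20)≡0=a; t(19)→25·(19−20)≡1=b; m(12)→25·(12−20)≡8=i; b(1)→25·(1−20)≡19=t (all mod 26).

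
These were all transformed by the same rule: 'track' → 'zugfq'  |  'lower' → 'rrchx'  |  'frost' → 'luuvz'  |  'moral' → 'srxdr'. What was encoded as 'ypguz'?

Shifts by position in track: pos 0: t→z (+6), pos 1: r→u (+3), pos 2: a→g (+6), pos 3: c→f (+3) — repeating every 2. The shifts repeat in a cycle of length 2: positions 0,1,… shift by +6, +3, then the pattern repeats.
Undoing it on ypguz: y−6=s, p−3=m, g−6=a, u−3=r, z−6=t.

smart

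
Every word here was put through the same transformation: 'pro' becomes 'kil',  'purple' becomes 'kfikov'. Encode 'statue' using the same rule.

Letters are reflected about the middle of the alphabet (position → 25−position): Atbash.
Applying it to statue: s↔h, t↔g, a↔z, t↔g, u↔f, e↔v.

hgzgfv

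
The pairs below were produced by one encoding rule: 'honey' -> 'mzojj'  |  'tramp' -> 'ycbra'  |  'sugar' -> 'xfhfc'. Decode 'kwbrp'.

Shifts by position in honey: pos 0: h→m (+5), pos 1: o→z (+11), pos 2: n→o (+1), pos 3: e→j (+5), pos 4: y→j (+11) — repeating every 3. The shifts repeat in a cycle of length 3: positions 0,1,… shift by +5, +11, +1, then the pattern repeats.
Undoing it on kwbrp: k−5=f, w−11=l, b−1=a, r−5=m, p−11=e.

flame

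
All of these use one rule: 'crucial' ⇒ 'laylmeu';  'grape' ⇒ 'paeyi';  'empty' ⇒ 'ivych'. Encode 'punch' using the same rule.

yywlq

The shift depends on letter class: consonant c→l is +9, but vowel u→y is +4. Two shifts are in play — +4 for a/e/i/o/u, +9 for every other letter.
Applying it to punch: p(cons)+9=y, u(vowel)+4=y, n(cons)+9=w, c(cons)+9=l, h(cons)+9=q.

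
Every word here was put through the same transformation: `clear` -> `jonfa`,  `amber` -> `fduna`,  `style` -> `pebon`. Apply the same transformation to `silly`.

pvoob

Treating letters as 0–25, the rule is x ↦ 15x + 5 (mod 26).
For silly: s(18)→15·18+5≡15=p; i(8)→15·8+5≡21=v; l(11)→15·11+5≡14=o; l(11)→15·11+5≡14=o; y(24)→15·24+5≡1=b (all mod 26).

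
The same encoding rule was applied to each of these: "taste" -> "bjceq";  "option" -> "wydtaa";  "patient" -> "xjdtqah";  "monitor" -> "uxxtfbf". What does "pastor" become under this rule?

In taste: t→b is +8, a→j is +9, s→c is +10, t→e is +11 — the shift increases by 1 each position. Each letter shifts forward by (position + 8), i.e. 8, 9, 10, … — the shift grows by one for each successive letter.
Applying it to pastor: p+8=x, a+9=j, s+10=c, t+11=e, o+12=a, r+13=e.

xjceae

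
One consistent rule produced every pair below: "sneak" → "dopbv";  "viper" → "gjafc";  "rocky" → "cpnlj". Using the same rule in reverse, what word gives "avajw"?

pupil

The shifts repeat in a cycle of length 2: positions 0,1,… shift by +11, +1, then the pattern repeats.
Reversing it on avajw: a−11=p, v−1=u, a−11=p, j−1=i, w−11=l.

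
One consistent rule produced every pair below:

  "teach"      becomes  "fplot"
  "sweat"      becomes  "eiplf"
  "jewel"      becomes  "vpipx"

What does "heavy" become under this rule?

Vowels shift forward by 11 and consonants shift forward by 12.
For heavy: h(cons)+12=t, e(vowel)+11=p, a(vowel)+11=l, v(cons)+12=h, y(cons)+12=k.

tplhk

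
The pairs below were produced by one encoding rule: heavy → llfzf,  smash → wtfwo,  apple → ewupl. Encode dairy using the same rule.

hhnvf

The shifts repeat in a cycle of length 3: positions 0,1,… shift by +4, +7, +5, then the pattern repeats.
For dairy: d+4=h, a+7=h, i+5=n, r+4=v, y+7=f.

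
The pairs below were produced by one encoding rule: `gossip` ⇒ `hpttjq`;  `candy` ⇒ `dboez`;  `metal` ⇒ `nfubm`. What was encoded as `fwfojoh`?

Every letter moves 1 place later in the alphabet, wrapping around z→a.
Undoing it on fwfojoh: f−1=e, w−1=v, f−1=e, o−1=n, j−1=i, o−1=n, h−1=g.

evening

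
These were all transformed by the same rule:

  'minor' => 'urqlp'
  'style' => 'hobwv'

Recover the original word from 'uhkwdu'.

rather

The output letters match the input read backwards, each shifted +3: minor reversed is ronim. Two steps: reverse the string, then apply a Caesar shift of +3.
Reversing it on uhkwdu: shift back: u−3=r, h−3=e, k−3=h, w−3=t, d−3=a, u−3=r → rehtar; then reverse → rather.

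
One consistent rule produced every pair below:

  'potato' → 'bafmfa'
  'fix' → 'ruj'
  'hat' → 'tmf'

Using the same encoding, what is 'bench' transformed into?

Compare letters: p→b is +12, o→a is +12, t→f is +12 — a constant shift. It's a constant shift of +12 (ROT12).
Applying it to bench: b+12=n, e+12=q, n+12=z, c+12=o, h+12=t.

nqzot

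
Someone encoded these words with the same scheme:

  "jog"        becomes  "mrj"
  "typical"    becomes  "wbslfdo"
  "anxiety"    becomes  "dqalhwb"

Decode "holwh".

Each letter is shifted forward by 3 in the alphabet (a Caesar shift of +3).
Reversing it on holwh: h−3=e, o−3=l, l−3=i, w−3=t, h−3=e.

elite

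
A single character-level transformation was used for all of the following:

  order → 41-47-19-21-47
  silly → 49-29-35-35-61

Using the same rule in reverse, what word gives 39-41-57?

o(#15)→41 and r(#18)→47: differences scale by 2, so n = 2·pos + 11. With a=1..z=26, the number is 2·pos + 11.
Decoding 39-41-57: 39→(39−11)÷2=14=n, 41→(41−11)÷2=15=o, 57→(57−11)÷2=23=w.

now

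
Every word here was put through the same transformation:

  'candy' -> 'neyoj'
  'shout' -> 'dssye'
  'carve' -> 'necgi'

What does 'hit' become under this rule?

The shift depends on letter class: consonant c→n is +11, but vowel a→e is +4. Two shifts are in play — +4 for a/e/i/o/u, +11 for every other letter.
Applying it to hit: h(cons)+11=s, i(vowel)+4=m, t(cons)+11=e.

sme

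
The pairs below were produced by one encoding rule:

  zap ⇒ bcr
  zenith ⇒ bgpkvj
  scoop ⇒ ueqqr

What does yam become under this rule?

Compare letters: z→b is +2, a→c is +2, p→r is +2 — a constant shift. Each letter is shifted forward by 2 in the alphabet (a Caesar shift of +2).
On yam: y+2=a, a+2=c, m+2=o.

aco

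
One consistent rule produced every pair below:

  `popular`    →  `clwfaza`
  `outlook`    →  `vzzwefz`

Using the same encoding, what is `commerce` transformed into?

The word is reversed, then every letter is shifted forward by 11.
Applying it to commerce: reverse → ecremmoc; then shift: e+11=p, c+11=n, r+11=c, e+11=p, m+11=x, m+11=x, o+11=z, c+11=n.

pncpxxzn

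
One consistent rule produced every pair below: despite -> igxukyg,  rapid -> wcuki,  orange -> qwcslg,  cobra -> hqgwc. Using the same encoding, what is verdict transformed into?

agwikhy

The shift depends on letter class: consonant d→i is +5, but vowel e→g is +2. Vowels shift forward by 2 and consonants shift forward by 5.
On verdict: v(cons)+5=a, e(vowel)+2=g, r(cons)+5=w, d(cons)+5=i, i(vowel)+2=k, c(cons)+5=h, t(cons)+5=y.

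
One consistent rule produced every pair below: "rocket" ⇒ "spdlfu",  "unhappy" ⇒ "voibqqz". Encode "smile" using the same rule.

tnjmf

Compare letters: r→s is +1, o→p is +1, c→d is +1 — a constant shift. Each letter is shifted forward by 1 in the alphabet (a Caesar shift of +1).
On smile: s+1=t, m+1=n, i+1=j, l+1=m, e+1=f.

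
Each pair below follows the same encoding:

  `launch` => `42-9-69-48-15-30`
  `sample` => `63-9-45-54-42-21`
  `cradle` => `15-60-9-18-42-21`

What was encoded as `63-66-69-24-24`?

l(#12)→42 and a(#1)→9: differences scale by 3, so n = 3·pos + 6. The formula is n = 3×(alphabet index, a=1) + 6.
Undoing it on 63-66-69-24-24: 63→(63−6)÷3=19=s, 66→(66−6)÷3=20=t, 69→(69−6)÷3=21=u, 24→(24−6)÷3=6=f, 24→(24−6)÷3=6=f.

stuff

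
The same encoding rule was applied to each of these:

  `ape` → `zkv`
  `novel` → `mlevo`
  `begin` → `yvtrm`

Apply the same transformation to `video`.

erwvl

This is the alphabet-reversal cipher (Atbash): a becomes z, b becomes y, etc.
Applying it to video: v↔e, i↔r, d↔w, e↔v, o↔l.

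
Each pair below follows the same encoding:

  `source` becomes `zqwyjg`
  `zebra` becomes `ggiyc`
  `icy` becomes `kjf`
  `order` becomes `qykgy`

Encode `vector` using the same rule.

The rule splits by letter class: vowels +2, consonants +7.
On vector: v(cons)+7=c, e(vowel)+2=g, c(cons)+7=j, t(cons)+7=a, o(vowel)+2=q, r(cons)+7=y.

cgjaqy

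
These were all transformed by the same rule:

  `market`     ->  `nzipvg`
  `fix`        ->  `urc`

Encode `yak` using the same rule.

bzp

Each pair mirrors across the alphabet (m↔n, a↔z, r↔i): positions sum to 25. Letters are reflected about the middle of the alphabet (position → 25−position): Atbash.
For yak: y↔b, a↔z, k↔p.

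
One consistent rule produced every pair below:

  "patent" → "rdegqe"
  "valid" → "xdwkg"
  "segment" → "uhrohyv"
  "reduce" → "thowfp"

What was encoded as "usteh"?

spice

Shifts by position in patent: pos 0: p→r (+2), pos 1: a→d (+3), pos 2: t→e (+11), pos 3: e→g (+2), pos 4: n→q (+3), pos 5: t→e (+11) — repeating every 3. It's a Vigenère-style cipher with numeric key [2,3,11]: position i shifts by key[i mod 3].
Decoding usteh: u−2=s, s−3=p, t−11=i, e−2=c, h−3=e.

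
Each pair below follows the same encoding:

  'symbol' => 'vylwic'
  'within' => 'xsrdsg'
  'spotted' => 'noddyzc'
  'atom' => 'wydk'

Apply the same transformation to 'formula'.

kvewbyp

The output letters match the input read backwards, each shifted +10: symbol reversed is lobmys. Read the word backwards and shift each letter +10.
Applying it to formula: reverse → alumrof; then shift: a+10=k, l+10=v, u+10=e, m+10=w, r+10=b, o+10=y, f+10=p.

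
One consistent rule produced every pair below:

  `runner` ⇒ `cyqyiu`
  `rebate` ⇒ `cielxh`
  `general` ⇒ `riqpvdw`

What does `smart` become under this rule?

dqdcx

Shifts by position in runner: pos 0: r→c (+11), pos 1: u→y (+4), pos 2: n→q (+3), pos 3: n→y (+11), pos 4: e→i (+4), pos 5: r→u (+3) — repeating every 3. A repeating key of period 3 is used — shifts +11, +4, +3 over and over.
On smart: s+11=d, m+4=q, a+3=d, r+11=c, t+4=x.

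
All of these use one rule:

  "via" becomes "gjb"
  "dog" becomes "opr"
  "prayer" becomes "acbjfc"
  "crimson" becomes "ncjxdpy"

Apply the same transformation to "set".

dfe

The shift depends on letter class: consonant v→g is +11, but vowel i→j is +1. Two shifts are in play — +1 for a/e/i/o/u, +11 for every other letter.
For set: s(cons)+11=d, e(vowel)+1=f, t(cons)+11=e.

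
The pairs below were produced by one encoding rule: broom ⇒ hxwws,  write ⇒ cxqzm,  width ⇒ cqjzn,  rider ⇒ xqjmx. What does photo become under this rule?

The shift depends on letter class: consonant b→h is +6, but vowel o→w is +8. The rule splits by letter class: vowels +8, consonants +6.
Applying it to photo: p(cons)+6=v, h(cons)+6=n, o(vowel)+8=w, t(cons)+6=z, o(vowel)+8=w.

vnwzw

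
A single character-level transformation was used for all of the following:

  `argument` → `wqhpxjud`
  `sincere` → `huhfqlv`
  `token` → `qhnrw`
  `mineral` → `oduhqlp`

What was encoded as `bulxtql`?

inquiry

Read the word backwards and shift each letter +3.
Reversing it on bulxtql: shift back: b−3=y, u−3=r, l−3=i, x−3=u, t−3=q, q−3=n, l−3=i → yriuqni; then reverse → inquiry.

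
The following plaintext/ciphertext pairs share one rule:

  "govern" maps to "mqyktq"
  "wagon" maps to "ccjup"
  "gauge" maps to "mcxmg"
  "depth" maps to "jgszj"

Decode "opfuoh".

income

The shifts repeat in a cycle of length 3: positions 0,1,… shift by +6, +2, +3, then the pattern repeats.
Decoding opfuoh: o−6=i, p−2=n, f−3=c, u−6=o, o−2=m, h−3=e.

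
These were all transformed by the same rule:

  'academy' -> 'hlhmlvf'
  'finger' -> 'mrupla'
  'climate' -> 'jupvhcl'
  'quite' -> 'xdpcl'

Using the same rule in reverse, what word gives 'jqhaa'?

chart

Shifts by position in academy: pos 0: a→h (+7), pos 1: c→l (+9), pos 2: a→h (+7), pos 3: d→m (+9) — repeating every 2. A repeating key of period 2 is used — shifts +7, +9 over and over.
Reversing it on jqhaa: j−7=c, q−9=h, h−7=a, a−9=r, a−7=t.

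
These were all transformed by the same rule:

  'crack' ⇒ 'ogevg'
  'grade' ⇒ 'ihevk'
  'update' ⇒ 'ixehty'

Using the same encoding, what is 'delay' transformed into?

The output letters match the input read backwards, each shifted +4: crack reversed is kcarc. The word is reversed, then every letter is shifted forward by 4.
On delay: reverse → yaled; then shift: y+4=c, a+4=e, l+4=p, e+4=i, d+4=h.

cepih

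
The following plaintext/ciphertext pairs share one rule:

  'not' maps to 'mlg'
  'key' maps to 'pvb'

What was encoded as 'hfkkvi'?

Each pair mirrors across the alphabet (n↔m, o↔l, t↔g): positions sum to 25. Letters are reflected about the middle of the alphabet (position → 25−position): Atbash.
Reversing it on hfkkvi: h↔s, f↔u, k↔p, k↔p, v↔e, i↔r.

supper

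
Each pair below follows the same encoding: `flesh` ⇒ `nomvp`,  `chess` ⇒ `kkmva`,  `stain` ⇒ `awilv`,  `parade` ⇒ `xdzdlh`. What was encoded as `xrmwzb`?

poetry

Shifts by position in flesh: pos 0: f→n (+8), pos 1: l→o (+3), pos 2: e→m (+8), pos 3: s→v (+3) — repeating every 2. It's a Vigenère-style cipher with numeric key [8,3]: position i shifts by key[i mod 2].
Undoing it on xrmwzb: x−8=p, r−3=o, m−8=e, w−3=t, z−8=r, b−3=y.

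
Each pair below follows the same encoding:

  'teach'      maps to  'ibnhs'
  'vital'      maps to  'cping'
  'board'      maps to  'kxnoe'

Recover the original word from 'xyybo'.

Treating letters as 0–25, the rule is x ↦ 23x + 13 (mod 26).
Decoding xyybo: x(23)→17·(23−13)≡14=o; y(24)→17·(24−13)≡5=f; y(24)→17·(24−13)≡5=f; b(1)→17·(1−13)≡4=e; o(14)→17·(14−13)≡17=r (all mod 26).

offer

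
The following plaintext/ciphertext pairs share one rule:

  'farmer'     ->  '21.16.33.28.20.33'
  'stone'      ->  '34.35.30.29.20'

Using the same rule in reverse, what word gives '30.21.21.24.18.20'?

office

f is letter #6 and maps to 21: an offset of 15. The number is (letter's place in the alphabet, a=1) + 15.
Decoding 30.21.21.24.18.20: 30→(30−15)÷1=15=o, 21→(21−15)÷1=6=f, 21→(21−15)÷1=6=f, 24→(24−15)÷1=9=i, 18→(18−15)÷1=3=c, 20→(20−15)÷1=5=e.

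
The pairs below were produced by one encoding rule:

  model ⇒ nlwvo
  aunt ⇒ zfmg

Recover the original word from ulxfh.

focus

Each pair mirrors across the alphabet (m↔n, o↔l, d↔w): positions sum to 25. Each letter is replaced by its mirror in the alphabet: a↔z, b↔y, c↔x, and so on (the Atbash cipher).
Decoding ulxfh: u↔f, l↔o, x↔c, f↔u, h↔s.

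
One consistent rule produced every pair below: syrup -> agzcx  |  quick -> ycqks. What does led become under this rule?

Compare letters: s→a is +8, y→g is +8, r→z is +8 — a constant shift. This is a Caesar cipher with shift 8.
Applying it to led: l+8=t, e+8=m, d+8=l.

tml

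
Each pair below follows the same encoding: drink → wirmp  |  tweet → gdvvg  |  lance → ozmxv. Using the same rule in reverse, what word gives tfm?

Each pair mirrors across the alphabet (d↔w, r↔i, i↔r): positions sum to 25. Letters are reflected about the middle of the alphabet (position → 25−position): Atbash.
Decoding tfm: t↔g, f↔u, m↔n.

gun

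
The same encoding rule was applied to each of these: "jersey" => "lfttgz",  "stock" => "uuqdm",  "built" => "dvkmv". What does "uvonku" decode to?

Shifts by position in jersey: pos 0: j→l (+2), pos 1: e→f (+1), pos 2: r→t (+2), pos 3: s→t (+1) — repeating every 2. It's a Vigenère-style cipher with numeric key [2,1]: position i shifts by key[i mod 2].
Decoding uvonku: u−2=s, v−1=u, o−2=m, n−1=m, k−2=i, u−1=t.

summit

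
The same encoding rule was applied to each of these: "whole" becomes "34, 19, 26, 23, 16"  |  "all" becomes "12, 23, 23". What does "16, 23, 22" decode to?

elk

w is letter #23 and maps to 34: an offset of 11. Each letter is replaced by its alphabet position (a=1..z=26) + 11.
Reversing it on 16, 23, 22: 16→(16−11)÷1=5=e, 23→(23−11)÷1=12=l, 22→(22−11)÷1=11=k.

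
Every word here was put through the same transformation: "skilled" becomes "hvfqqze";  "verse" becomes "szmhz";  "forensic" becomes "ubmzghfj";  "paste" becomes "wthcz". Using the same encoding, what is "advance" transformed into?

This is an affine cipher: with a=0,…,z=25, each position x becomes (21x+19) mod 26.
For advance: a(0)→21·0+19≡19=t; d(3)→21·3+19≡4=e; v(21)→21·21+19≡18=s; a(0)→21·0+19≡19=t; n(13)→21·13+19≡6=g; c(2)→21·2+19≡9=j; e(4)→21·4+19≡25=z (all mod 26).

testgjz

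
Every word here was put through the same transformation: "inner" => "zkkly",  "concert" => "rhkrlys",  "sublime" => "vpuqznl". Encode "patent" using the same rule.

Each letter's alphabet position (a=0..z=25) is mapped through 23·x+23 mod 26 — an affine cipher.
For patent: p(15)→23·15+23≡4=e; a(0)→23·0+23≡23=x; t(19)→23·19+23≡18=s; e(4)→23·4+23≡11=l; n(13)→23·13+23≡10=k; t(19)→23·19+23≡18=s (all mod 26).

exslks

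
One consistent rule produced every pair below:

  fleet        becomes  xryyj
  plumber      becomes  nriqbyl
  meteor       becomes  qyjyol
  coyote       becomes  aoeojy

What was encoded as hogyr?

f(5)→x(23) and l(11)→r(17) fit y≡25x+2 (mod 26); the inverse of 25 mod 26 is 25. This is an affine cipher: with a=0,…,z=25, each position x becomes (25x+2) mod 26.
Undoing it on hogyr: h(7)→25·(7−2)≡21=v; o(14)→25·(14−2)≡14=o; g(6)→25·(6−2)≡22=w; y(24)→25·(24−2)≡4=e; r(17)→25·(17−2)≡11=l (all mod 26).

vowel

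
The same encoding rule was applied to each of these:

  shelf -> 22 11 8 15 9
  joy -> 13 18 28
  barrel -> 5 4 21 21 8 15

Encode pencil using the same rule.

s is letter #19 and maps to 22: an offset of 3. The number is (letter's place in the alphabet, a=1) + 3.
On pencil: p=16→19, e=5→8, n=14→17, c=3→6, i=9→12, l=12→15.

19 8 17 6 12 15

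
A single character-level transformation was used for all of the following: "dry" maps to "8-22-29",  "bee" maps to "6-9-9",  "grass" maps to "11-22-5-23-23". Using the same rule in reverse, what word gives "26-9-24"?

d is letter #4 and maps to 8: an offset of 4. The number is (letter's place in the alphabet, a=1) + 4.
Undoing it on 26-9-24: 26→(26−4)÷1=22=v, 9→(9−4)÷1=5=e, 24→(24−4)÷1=20=t.

vet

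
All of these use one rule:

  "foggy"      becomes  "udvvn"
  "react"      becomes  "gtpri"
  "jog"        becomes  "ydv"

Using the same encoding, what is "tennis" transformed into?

Compare letters: f→u is +15, o→d is +15, g→v is +15 — a constant shift. This is a Caesar cipher with shift 15.
For tennis: t+15=i, e+15=t, n+15=c, n+15=c, i+15=x, s+15=h.

itccxh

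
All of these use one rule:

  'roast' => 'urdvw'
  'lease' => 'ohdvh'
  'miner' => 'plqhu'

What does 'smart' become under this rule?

vpduw

Compare letters: r→u is +3, o→r is +3, a→d is +3 — a constant shift. This is a Caesar cipher with shift 3.
On smart: s+3=v, m+3=p, a+3=d, r+3=u, t+3=w.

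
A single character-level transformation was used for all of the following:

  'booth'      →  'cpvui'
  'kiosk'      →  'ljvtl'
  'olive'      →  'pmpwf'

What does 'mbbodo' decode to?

launch

Shifts by position in booth: pos 0: b→c (+1), pos 1: o→p (+1), pos 2: o→v (+7), pos 3: t→u (+1), pos 4: h→i (+1) — repeating every 3. A repeating key of period 3 is used — shifts +1, +1, +7 over and over.
Reversing it on mbbodo: m−1=l, b−1=a, b−7=u, o−1=n, d−1=c, o−7=h.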